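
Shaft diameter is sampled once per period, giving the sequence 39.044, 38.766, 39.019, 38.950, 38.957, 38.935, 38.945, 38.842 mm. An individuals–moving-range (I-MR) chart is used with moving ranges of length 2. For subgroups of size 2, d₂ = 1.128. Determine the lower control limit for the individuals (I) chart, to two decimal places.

38.65

X̄ = (39.044 + 38.766 + 39.019 + 38.950 + 38.957 + 38.935 + 38.945 + 38.842) / 8 = 38.9322
Moving ranges: 0.278, 0.253, 0.069, 0.007, 0.022, 0.010, 0.103; M̄R̄ = 0.7420 / 7 = 0.1060
LCL = X̄ − 3·M̄R̄/d₂ = 38.9322 − 3 × 0.1060 / 1.128 = 38.6503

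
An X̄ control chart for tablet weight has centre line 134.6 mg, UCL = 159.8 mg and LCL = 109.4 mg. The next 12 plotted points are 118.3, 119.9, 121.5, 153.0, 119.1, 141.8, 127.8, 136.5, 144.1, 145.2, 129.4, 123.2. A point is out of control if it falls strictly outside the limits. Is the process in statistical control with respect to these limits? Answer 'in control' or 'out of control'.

All 12 points lie within [109.4, 159.8].

in control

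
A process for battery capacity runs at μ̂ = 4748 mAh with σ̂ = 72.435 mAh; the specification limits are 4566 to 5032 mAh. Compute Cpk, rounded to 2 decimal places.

Cpu = (USL − μ̂) / (3σ̂) = (5032 − 4748) / (3 × 72.435) = 1.3069; Cpl = (μ̂ − LSL) / (3σ̂) = (4748 − 4566) / (3 × 72.435) = 0.8375; Cpk = min(Cpu, Cpl) = 0.8375

0.84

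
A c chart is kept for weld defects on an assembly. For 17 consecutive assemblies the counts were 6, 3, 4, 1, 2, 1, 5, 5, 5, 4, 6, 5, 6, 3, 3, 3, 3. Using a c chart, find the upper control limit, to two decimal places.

9.69

c̄ = (6 + 3 + 4 + 1 + 2 + 1 + 5 + 5 + 5 + 4 + 6 + 5 + 6 + 3 + 3 + 3 + 3) / 17 = 65 / 17 = 3.8235
UCL = c̄ + 3√c̄ = 3.8235 + 3 × √3.8235 = 3.8235 + 3 × 1.9554 = 9.6897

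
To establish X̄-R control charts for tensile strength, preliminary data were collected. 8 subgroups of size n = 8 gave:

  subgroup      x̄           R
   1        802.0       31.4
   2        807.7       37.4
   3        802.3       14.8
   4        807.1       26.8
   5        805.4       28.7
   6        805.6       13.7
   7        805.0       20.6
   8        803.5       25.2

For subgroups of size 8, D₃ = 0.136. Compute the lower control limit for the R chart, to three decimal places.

R̄ = (31.4 + 37.4 + 14.8 + 26.8 + 28.7 + 13.7 + 20.6 + 25.2) / 8 = 198.6000 / 8 = 24.8250
LCL_R = D₃·R̄ = 0.136 × 24.8250 = 3.3762

3.376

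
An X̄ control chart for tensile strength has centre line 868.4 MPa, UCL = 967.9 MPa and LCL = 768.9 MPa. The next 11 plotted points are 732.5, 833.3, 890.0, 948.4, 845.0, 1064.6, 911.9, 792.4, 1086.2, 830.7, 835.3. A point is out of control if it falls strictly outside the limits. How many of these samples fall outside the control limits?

3

Compare each point to [768.9, 967.9]: sample 1 = 732.5 < LCL; sample 6 = 1064.6 > UCL; sample 9 = 1086.2 > UCL.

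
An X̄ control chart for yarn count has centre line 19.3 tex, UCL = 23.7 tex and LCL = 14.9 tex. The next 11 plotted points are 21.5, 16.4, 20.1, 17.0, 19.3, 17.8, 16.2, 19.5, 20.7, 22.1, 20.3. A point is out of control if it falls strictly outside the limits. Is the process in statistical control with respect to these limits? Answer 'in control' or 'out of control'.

in control

All 11 points lie within [14.9, 23.7].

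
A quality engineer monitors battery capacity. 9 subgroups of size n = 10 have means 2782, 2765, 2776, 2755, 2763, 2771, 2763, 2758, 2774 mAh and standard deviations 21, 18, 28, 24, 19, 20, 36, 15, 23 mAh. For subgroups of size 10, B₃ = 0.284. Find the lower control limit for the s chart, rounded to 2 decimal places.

s̄ = (21 + 18 + 28 + 24 + 19 + 20 + 36 + 15 + 23) / 9 = 22.6667
LCL_s = B₃·s̄ = 0.284 × 22.6667 = 6.4373

6.44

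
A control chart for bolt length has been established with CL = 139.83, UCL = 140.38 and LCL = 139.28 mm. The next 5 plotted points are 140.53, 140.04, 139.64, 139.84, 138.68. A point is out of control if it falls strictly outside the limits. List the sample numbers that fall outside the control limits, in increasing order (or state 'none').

1, 5

Compare each point to [139.28, 140.38]: sample 1 = 140.53 > UCL; sample 5 = 138.68 < LCL.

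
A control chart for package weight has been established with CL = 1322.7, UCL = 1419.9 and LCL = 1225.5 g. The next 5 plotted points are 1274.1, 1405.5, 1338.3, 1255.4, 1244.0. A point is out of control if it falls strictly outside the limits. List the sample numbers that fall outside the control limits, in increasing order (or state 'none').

none

All 5 points lie within [1225.5, 1419.9].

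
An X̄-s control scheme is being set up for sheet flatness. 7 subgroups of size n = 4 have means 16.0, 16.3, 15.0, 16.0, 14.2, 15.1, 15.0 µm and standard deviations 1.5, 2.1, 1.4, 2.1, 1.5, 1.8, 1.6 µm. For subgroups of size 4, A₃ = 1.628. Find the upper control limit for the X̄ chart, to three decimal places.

18.162

X̄̄ = (16.0 + 16.3 + 15.0 + 16.0 + 14.2 + 15.1 + 15.0) / 7 = 15.3714
s̄ = (1.5 + 2.1 + 1.4 + 2.1 + 1.5 + 1.8 + 1.6) / 7 = 1.7143
UCL = X̄̄ + A₃·s̄ = 15.3714 + 1.628 × 1.7143 = 18.1623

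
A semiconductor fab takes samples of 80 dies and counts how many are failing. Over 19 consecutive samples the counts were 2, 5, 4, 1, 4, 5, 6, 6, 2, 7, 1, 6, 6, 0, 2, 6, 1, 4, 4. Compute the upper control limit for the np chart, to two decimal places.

p̄ = Σdᵢ / (k·n) = 72 / (19 × 80) = 0.04737
UCL = np̄ + 3·√(np̄(1−p̄)) = 3.7895 + 3 × √(3.7895×0.95263) = 3.7895 + 3 × 1.9000 = 9.4895

9.49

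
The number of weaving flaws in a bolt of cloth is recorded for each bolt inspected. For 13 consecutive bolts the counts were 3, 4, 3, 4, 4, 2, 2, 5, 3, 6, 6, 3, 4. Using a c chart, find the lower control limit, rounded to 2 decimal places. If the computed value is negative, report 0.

0.00

c̄ = (3 + 4 + 3 + 4 + 4 + 2 + 2 + 5 + 3 + 6 + 6 + 3 + 4) / 13 = 49 / 13 = 3.7692
LCL = c̄ − 3√c̄ = 3.7692 − 3 × 1.9415 = -2.0551 → 0 (cannot be negative)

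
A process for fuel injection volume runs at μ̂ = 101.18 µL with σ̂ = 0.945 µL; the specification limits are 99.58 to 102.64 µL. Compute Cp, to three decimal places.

Cp = (USL − LSL) / (6σ̂) = (102.64 − 99.58) / (6 × 0.945) = 3.0600 / 5.6700 = 0.5397

0.540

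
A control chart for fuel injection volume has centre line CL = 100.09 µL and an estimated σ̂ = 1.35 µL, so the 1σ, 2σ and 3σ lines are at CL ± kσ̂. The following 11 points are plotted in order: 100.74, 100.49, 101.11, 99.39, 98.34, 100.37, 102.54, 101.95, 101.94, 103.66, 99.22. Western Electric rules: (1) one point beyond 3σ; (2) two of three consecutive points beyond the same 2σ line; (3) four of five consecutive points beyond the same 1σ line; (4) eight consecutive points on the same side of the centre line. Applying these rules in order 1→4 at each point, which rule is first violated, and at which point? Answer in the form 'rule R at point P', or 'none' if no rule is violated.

Zone of each point (C = within 1σ̂, B = 1σ̂–2σ̂, A = 2σ̂–3σ̂, * = beyond 3σ̂; sign = side of CL): 1:+C, 2:+C, 3:+C, 4:-C, 5:-B, 6:+C, 7:+B, 8:+B, 9:+B, 10:+A, 11:-C
Rule 3 (four of five consecutive points beyond the same 1σ limit) is satisfied at point 10.

rule 3 at point 10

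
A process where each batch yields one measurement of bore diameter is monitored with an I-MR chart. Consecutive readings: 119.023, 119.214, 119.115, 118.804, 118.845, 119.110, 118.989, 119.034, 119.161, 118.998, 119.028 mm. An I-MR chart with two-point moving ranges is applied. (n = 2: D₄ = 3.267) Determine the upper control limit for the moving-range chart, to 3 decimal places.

Moving ranges: 0.191, 0.099, 0.311, 0.041, 0.265, 0.121, 0.045, 0.127, 0.163, 0.030; M̄R̄ = 1.3930 / 10 = 0.1393
UCL_MR = D₄·M̄R̄ = 3.267 × 0.1393 = 0.4551

0.455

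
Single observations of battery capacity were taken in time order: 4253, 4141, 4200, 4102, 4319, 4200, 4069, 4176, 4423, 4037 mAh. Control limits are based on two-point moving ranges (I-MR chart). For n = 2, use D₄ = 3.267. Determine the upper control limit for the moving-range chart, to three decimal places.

535.788

Moving ranges: 112, 59, 98, 217, 119, 131, 107, 247, 386; M̄R̄ = 1476.0000 / 9 = 164.0000
UCL_MR = D₄·M̄R̄ = 3.267 × 164.0000 = 535.7880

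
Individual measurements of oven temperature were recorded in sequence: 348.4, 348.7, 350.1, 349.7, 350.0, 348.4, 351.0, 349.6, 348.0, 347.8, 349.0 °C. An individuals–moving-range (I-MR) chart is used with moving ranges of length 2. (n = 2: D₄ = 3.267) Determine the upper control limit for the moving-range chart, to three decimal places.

Moving ranges: 0.3, 1.4, 0.4, 0.3, 1.6, 2.6, 1.4, 1.6, 0.2, 1.2; M̄R̄ = 11.0000 / 10 = 1.1000
UCL_MR = D₄·M̄R̄ = 3.267 × 1.1000 = 3.5937

3.594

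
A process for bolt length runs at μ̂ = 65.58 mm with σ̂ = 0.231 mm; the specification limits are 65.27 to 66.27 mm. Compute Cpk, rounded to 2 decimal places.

0.45

Cpu = (USL − μ̂) / (3σ̂) = (66.27 − 65.58) / (3 × 0.231) = 0.9957; Cpl = (μ̂ − LSL) / (3σ̂) = (65.58 − 65.27) / (3 × 0.231) = 0.4473; Cpk = min(Cpu, Cpl) = 0.4473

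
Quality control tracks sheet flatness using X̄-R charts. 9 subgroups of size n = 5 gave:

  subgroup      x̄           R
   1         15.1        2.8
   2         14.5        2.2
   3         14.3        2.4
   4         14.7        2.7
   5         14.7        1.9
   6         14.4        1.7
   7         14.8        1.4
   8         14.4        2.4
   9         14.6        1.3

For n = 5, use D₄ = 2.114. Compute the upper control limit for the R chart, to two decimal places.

4.42

R̄ = (2.8 + 2.2 + 2.4 + 2.7 + 1.9 + 1.7 + 1.4 + 2.4 + 1.3) / 9 = 18.8000 / 9 = 2.0889
UCL_R = D₄·R̄ = 2.114 × 2.0889 = 4.4159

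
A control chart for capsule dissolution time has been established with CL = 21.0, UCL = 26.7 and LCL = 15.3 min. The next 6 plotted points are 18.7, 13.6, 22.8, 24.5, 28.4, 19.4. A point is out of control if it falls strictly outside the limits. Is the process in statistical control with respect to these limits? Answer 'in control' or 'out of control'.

out of control

Compare each point to [15.3, 26.7]: sample 2 = 13.6 < LCL; sample 5 = 28.4 > UCL.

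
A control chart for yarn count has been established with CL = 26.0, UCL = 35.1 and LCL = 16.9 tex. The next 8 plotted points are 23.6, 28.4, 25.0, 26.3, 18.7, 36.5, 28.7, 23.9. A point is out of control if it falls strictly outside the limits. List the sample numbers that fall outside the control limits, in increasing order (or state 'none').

6

Compare each point to [16.9, 35.1]: sample 6 = 36.5 > UCL.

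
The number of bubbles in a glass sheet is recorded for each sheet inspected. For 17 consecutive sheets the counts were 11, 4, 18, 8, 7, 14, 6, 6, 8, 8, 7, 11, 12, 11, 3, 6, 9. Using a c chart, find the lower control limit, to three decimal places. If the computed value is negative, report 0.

0.000

c̄ = (11 + 4 + 18 + 8 + 7 + 14 + 6 + 6 + 8 + 8 + 7 + 11 + 12 + 11 + 3 + 6 + 9) / 17 = 149 / 17 = 8.7647
LCL = c̄ − 3√c̄ = 8.7647 − 3 × 2.9605 = -0.1169 → 0 (cannot be negative)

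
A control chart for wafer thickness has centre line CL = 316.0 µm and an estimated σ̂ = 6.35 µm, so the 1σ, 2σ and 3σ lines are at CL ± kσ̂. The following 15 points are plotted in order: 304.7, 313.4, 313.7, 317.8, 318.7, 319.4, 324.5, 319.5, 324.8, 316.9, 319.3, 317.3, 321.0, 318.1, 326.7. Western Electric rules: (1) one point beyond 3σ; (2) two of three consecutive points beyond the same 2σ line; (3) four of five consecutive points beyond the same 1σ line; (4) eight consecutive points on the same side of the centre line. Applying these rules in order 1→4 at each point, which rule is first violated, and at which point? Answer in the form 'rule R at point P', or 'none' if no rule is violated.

rule 4 at point 11

Zone of each point (C = within 1σ̂, B = 1σ̂–2σ̂, A = 2σ̂–3σ̂, * = beyond 3σ̂; sign = side of CL): 1:-B, 2:-C, 3:-C, 4:+C, 5:+C, 6:+C, 7:+B, 8:+C, 9:+B, 10:+C, 11:+C, 12:+C, 13:+C, 14:+C, 15:+B
Rule 4 (eight consecutive points on the same side of the centre line) is satisfied at point 11.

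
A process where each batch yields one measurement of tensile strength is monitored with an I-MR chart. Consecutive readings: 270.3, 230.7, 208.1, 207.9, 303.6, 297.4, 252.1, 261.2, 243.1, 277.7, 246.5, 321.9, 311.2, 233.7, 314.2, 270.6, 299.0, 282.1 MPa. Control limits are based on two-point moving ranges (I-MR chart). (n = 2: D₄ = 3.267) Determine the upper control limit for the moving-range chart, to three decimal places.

Moving ranges: 39.6, 22.6, 0.2, 95.7, 6.2, 45.3, 9.1, 18.1, 34.6, 31.2, 75.4, 10.7, 77.5, 80.5, 43.6, 28.4, 16.9; M̄R̄ = 635.6000 / 17 = 37.3882
UCL_MR = D₄·M̄R̄ = 3.267 × 37.3882 = 122.1474

122.147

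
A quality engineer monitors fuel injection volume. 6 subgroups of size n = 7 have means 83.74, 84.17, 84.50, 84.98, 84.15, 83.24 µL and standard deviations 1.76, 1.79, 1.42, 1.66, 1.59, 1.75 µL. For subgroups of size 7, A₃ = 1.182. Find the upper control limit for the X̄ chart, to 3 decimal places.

X̄̄ = (83.74 + 84.17 + 84.50 + 84.98 + 84.15 + 83.24) / 6 = 84.1300
s̄ = (1.76 + 1.79 + 1.42 + 1.66 + 1.59 + 1.75) / 6 = 1.6617
UCL = X̄̄ + A₃·s̄ = 84.1300 + 1.182 × 1.6617 = 86.0941

86.094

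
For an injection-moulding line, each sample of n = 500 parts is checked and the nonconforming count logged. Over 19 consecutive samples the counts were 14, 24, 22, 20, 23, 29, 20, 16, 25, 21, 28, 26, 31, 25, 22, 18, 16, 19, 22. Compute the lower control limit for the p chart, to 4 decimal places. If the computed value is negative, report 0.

0.0167

p̄ = Σdᵢ / (k·n) = 421 / (19 × 500) = 0.04432
LCL = p̄ − 3·√(p̄(1−p̄)/n) = 0.04432 − 3 × 0.00920 = 0.01671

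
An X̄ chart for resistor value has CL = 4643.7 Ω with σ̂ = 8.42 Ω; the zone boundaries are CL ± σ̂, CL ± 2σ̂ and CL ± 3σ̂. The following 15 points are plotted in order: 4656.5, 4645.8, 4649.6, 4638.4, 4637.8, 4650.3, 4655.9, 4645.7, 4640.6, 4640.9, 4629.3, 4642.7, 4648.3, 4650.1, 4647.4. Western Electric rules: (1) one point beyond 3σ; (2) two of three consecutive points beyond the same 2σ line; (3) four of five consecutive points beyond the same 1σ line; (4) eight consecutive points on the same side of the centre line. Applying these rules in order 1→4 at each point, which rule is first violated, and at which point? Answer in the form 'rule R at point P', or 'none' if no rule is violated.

none

Zone of each point (C = within 1σ̂, B = 1σ̂–2σ̂, A = 2σ̂–3σ̂, * = beyond 3σ̂; sign = side of CL): 1:+B, 2:+C, 3:+C, 4:-C, 5:-C, 6:+C, 7:+B, 8:+C, 9:-C, 10:-C, 11:-B, 12:-C, 13:+C, 14:+C, 15:+C
No rule fires across all 15 points.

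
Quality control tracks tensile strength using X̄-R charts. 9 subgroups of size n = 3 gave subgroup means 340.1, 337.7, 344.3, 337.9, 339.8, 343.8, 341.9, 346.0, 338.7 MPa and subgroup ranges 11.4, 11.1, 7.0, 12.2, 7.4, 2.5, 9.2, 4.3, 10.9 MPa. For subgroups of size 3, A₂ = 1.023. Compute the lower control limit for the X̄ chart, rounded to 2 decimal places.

332.49

X̄̄ = (340.1 + 337.7 + 344.3 + 337.9 + 339.8 + 343.8 + 341.9 + 346.0 + 338.7) / 9 = 3070.2000 / 9 = 341.1333
R̄ = (11.4 + 11.1 + 7.0 + 12.2 + 7.4 + 2.5 + 9.2 + 4.3 + 10.9) / 9 = 76.0000 / 9 = 8.4444
LCL = X̄̄ − A₂·R̄ = 341.1333 − 1.023 × 8.4444 = 332.4947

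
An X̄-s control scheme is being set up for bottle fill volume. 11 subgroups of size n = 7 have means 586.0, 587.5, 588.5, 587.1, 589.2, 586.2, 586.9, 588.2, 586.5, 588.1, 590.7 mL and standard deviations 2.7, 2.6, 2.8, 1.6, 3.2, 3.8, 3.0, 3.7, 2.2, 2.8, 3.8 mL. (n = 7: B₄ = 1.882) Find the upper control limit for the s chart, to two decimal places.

5.51

s̄ = (2.7 + 2.6 + 2.8 + 1.6 + 3.2 + 3.8 + 3.0 + 3.7 + 2.2 + 2.8 + 3.8) / 11 = 2.9273
UCL_s = B₄·s̄ = 1.882 × 2.9273 = 5.5091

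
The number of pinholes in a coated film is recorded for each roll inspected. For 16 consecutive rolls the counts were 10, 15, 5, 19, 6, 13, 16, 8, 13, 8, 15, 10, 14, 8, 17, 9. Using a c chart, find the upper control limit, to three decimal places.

21.854

c̄ = (10 + 15 + 5 + 19 + 6 + 13 + 16 + 8 + 13 + 8 + 15 + 10 + 14 + 8 + 17 + 9) / 16 = 186 / 16 = 11.6250
UCL = c̄ + 3√c̄ = 11.6250 + 3 × √11.6250 = 11.6250 + 3 × 3.4095 = 21.8536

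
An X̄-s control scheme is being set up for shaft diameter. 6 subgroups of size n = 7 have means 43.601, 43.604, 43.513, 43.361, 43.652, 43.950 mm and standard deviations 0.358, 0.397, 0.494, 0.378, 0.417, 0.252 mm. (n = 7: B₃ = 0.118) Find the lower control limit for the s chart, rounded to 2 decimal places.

s̄ = (0.358 + 0.397 + 0.494 + 0.378 + 0.417 + 0.252) / 6 = 0.3827
LCL_s = B₃·s̄ = 0.118 × 0.3827 = 0.0452

0.05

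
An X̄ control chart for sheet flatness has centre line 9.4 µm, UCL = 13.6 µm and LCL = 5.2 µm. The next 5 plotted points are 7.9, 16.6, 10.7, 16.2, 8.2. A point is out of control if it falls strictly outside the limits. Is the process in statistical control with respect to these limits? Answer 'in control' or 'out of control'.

out of control

Compare each point to [5.2, 13.6]: sample 2 = 16.6 > UCL; sample 4 = 16.2 > UCL.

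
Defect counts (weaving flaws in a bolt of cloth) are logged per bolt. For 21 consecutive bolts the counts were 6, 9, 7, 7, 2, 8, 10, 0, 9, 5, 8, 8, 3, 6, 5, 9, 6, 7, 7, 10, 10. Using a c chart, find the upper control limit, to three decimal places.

c̄ = (6 + 9 + 7 + 7 + 2 + 8 + 10 + 0 + 9 + 5 + 8 + 8 + 3 + 6 + 5 + 9 + 6 + 7 + 7 + 10 + 10) / 21 = 142 / 21 = 6.7619
UCL = c̄ + 3√c̄ = 6.7619 + 3 × √6.7619 = 6.7619 + 3 × 2.6004 = 14.5630

14.563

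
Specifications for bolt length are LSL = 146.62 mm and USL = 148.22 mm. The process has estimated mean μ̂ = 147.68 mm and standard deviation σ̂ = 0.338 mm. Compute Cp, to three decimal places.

Cp = (USL − LSL) / (6σ̂) = (148.22 − 146.62) / (6 × 0.338) = 1.6000 / 2.0280 = 0.7890

0.789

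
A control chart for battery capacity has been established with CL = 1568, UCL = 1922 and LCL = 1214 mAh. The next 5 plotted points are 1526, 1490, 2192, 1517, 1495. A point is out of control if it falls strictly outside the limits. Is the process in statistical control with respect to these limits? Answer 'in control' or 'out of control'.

out of control

Compare each point to [1214, 1922]: sample 3 = 2192 > UCL.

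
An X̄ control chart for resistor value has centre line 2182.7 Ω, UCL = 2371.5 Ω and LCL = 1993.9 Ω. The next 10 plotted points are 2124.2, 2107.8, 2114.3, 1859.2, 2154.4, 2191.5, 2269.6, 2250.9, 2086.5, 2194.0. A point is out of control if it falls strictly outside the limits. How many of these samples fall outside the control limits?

Compare each point to [1993.9, 2371.5]: sample 4 = 1859.2 < LCL.

1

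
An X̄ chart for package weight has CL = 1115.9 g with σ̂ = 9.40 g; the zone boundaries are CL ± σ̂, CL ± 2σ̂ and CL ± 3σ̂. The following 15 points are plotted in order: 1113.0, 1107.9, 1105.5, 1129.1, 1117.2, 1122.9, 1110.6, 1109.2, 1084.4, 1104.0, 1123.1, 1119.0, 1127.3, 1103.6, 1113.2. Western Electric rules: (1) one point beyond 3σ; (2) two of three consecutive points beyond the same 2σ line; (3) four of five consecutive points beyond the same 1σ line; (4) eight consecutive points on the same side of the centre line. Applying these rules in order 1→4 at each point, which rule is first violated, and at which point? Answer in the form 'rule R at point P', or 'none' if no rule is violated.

Zone of each point (C = within 1σ̂, B = 1σ̂–2σ̂, A = 2σ̂–3σ̂, * = beyond 3σ̂; sign = side of CL): 1:-C, 2:-C, 3:-B, 4:+B, 5:+C, 6:+C, 7:-C, 8:-C, 9:-*, 10:-B, 11:+C, 12:+C, 13:+B, 14:-B, 15:-C
Rule 1 (one point beyond the 3σ limits) is satisfied at point 9.

rule 1 at point 9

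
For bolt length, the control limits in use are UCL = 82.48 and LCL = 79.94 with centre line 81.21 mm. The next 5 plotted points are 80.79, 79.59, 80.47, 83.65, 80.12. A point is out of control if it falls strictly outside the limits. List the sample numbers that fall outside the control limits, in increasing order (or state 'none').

2, 4

Compare each point to [79.94, 82.48]: sample 2 = 79.59 < LCL; sample 4 = 83.65 > UCL.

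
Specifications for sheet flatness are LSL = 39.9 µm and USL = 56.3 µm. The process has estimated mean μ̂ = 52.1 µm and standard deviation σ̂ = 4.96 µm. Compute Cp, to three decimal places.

Cp = (USL − LSL) / (6σ̂) = (56.3 − 39.9) / (6 × 4.96) = 16.4000 / 29.7600 = 0.5511

0.551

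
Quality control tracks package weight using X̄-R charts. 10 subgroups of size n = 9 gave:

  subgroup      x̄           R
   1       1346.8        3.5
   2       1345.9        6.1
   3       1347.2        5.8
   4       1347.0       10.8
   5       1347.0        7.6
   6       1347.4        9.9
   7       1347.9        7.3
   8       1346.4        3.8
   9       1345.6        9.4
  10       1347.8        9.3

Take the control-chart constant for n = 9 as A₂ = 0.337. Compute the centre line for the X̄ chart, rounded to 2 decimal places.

X̄̄ = (1346.8 + 1345.9 + 1347.2 + 1347.0 + 1347.0 + 1347.4 + 1347.9 + 1346.4 + 1345.6 + 1347.8) / 10 = 13469.0000 / 10 = 1346.9000
CL = X̄̄ = 1346.9000

1346.90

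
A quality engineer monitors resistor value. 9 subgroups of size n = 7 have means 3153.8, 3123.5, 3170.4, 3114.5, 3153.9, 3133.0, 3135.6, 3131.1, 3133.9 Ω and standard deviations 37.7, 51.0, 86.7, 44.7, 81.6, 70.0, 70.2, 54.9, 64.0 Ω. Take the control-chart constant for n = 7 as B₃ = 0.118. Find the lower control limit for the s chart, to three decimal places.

7.353

s̄ = (37.7 + 51.0 + 86.7 + 44.7 + 81.6 + 70.0 + 70.2 + 54.9 + 64.0) / 9 = 62.3111
LCL_s = B₃·s̄ = 0.118 × 62.3111 = 7.3527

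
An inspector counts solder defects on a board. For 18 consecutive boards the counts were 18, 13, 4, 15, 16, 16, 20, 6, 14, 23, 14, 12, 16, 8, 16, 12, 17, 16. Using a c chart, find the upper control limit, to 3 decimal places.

25.536

c̄ = (18 + 13 + 4 + 15 + 16 + 16 + 20 + 6 + 14 + 23 + 14 + 12 + 16 + 8 + 16 + 12 + 17 + 16) / 18 = 256 / 18 = 14.2222
UCL = c̄ + 3√c̄ = 14.2222 + 3 × √14.2222 = 14.2222 + 3 × 3.7712 = 25.5359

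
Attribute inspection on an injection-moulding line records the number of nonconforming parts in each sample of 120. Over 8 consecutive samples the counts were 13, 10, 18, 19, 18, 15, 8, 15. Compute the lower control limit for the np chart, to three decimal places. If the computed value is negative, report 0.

3.789

p̄ = Σdᵢ / (k·n) = 116 / (8 × 120) = 0.12083
LCL = np̄ − 3·√(np̄(1−p̄)) = 14.5000 − 3 × 3.5704 = 3.7887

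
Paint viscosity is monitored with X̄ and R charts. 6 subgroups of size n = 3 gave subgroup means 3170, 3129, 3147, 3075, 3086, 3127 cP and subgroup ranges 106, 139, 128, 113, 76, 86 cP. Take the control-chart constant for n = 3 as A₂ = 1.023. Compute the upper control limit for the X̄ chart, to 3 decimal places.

3232.817

X̄̄ = (3170 + 3129 + 3147 + 3075 + 3086 + 3127) / 6 = 18734.0000 / 6 = 3122.3333
R̄ = (106 + 139 + 128 + 113 + 76 + 86) / 6 = 648.0000 / 6 = 108.0000
UCL = X̄̄ + A₂·R̄ = 3122.3333 + 1.023 × 108.0000 = 3232.8173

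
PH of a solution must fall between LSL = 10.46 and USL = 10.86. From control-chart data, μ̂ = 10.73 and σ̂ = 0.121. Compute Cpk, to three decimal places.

Cpu = (USL − μ̂) / (3σ̂) = (10.86 − 10.73) / (3 × 0.121) = 0.3581; Cpl = (μ̂ − LSL) / (3σ̂) = (10.73 − 10.46) / (3 × 0.121) = 0.7438; Cpk = min(Cpu, Cpl) = 0.3581

0.358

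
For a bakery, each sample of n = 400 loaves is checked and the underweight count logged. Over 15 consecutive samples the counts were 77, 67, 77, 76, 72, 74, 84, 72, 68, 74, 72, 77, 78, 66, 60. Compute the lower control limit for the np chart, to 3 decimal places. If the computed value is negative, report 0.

p̄ = Σdᵢ / (k·n) = 1094 / (15 × 400) = 0.18233
LCL = np̄ − 3·√(np̄(1−p̄)) = 72.9333 − 3 × 7.7224 = 49.7662

49.766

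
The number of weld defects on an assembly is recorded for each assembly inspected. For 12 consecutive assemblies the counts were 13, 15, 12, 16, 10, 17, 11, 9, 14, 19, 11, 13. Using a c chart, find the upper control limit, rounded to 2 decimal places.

24.29

c̄ = (13 + 15 + 12 + 16 + 10 + 17 + 11 + 9 + 14 + 19 + 11 + 13) / 12 = 160 / 12 = 13.3333
UCL = c̄ + 3√c̄ = 13.3333 + 3 × √13.3333 = 13.3333 + 3 × 3.6515 = 24.2878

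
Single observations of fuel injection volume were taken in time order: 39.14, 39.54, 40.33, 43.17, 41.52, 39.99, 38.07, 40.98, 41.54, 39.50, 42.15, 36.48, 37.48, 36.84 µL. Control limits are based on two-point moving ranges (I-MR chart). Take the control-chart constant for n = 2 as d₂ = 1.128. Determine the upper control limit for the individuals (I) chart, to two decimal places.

44.80

X̄ = (39.14 + 39.54 + 40.33 + 43.17 + 41.52 + 39.99 + 38.07 + 40.98 + 41.54 + 39.50 + 42.15 + 36.48 + 37.48 + 36.84) / 14 = 39.7664
Moving ranges: 0.40, 0.79, 2.84, 1.65, 1.53, 1.92, 2.91, 0.56, 2.04, 2.65, 5.67, 1.00, 0.64; M̄R̄ = 24.6000 / 13 = 1.8923
UCL = X̄ + 3·M̄R̄/d₂ = 39.7664 + 3 × 1.8923 / 1.128 = 44.7992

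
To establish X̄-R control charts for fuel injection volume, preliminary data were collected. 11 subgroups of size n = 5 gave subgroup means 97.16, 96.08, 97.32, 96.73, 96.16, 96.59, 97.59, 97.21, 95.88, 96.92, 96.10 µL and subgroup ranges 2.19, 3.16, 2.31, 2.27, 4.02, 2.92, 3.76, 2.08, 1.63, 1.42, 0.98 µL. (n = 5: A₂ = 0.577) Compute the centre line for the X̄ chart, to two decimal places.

X̄̄ = (97.16 + 96.08 + 97.32 + 96.73 + 96.16 + 96.59 + 97.59 + 97.21 + 95.88 + 96.92 + 96.10) / 11 = 1063.7400 / 11 = 96.7036
CL = X̄̄ = 96.7036

96.70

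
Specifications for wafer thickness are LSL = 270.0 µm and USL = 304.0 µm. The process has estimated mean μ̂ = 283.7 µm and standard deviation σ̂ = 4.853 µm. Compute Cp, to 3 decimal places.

1.168

Cp = (USL − LSL) / (6σ̂) = (304.0 − 270.0) / (6 × 4.853) = 34.0000 / 29.1180 = 1.1677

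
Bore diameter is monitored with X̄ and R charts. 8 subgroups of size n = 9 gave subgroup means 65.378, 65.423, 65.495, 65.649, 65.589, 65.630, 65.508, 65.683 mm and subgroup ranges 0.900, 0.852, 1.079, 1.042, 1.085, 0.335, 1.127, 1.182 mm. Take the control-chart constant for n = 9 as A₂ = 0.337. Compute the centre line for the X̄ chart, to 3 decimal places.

65.544

X̄̄ = (65.378 + 65.423 + 65.495 + 65.649 + 65.589 + 65.630 + 65.508 + 65.683) / 8 = 524.3550 / 8 = 65.5444
CL = X̄̄ = 65.5444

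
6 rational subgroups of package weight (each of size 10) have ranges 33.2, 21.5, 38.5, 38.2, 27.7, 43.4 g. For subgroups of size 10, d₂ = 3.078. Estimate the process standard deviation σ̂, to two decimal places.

10.96

R̄ = (33.2 + 21.5 + 38.5 + 38.2 + 27.7 + 43.4) / 6 = 33.7500
σ̂ = R̄ / d₂ = 33.7500 / 3.078 = 10.9649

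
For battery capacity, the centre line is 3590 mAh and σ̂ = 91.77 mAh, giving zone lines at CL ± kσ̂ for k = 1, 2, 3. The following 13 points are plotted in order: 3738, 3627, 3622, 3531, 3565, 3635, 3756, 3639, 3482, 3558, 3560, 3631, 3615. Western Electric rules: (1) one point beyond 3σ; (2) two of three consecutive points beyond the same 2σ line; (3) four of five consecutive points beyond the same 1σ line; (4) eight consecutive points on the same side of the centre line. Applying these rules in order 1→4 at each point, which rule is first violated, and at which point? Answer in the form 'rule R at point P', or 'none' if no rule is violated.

none

Zone of each point (C = within 1σ̂, B = 1σ̂–2σ̂, A = 2σ̂–3σ̂, * = beyond 3σ̂; sign = side of CL): 1:+B, 2:+C, 3:+C, 4:-C, 5:-C, 6:+C, 7:+B, 8:+C, 9:-B, 10:-C, 11:-C, 12:+C, 13:+C
No rule fires across all 13 points.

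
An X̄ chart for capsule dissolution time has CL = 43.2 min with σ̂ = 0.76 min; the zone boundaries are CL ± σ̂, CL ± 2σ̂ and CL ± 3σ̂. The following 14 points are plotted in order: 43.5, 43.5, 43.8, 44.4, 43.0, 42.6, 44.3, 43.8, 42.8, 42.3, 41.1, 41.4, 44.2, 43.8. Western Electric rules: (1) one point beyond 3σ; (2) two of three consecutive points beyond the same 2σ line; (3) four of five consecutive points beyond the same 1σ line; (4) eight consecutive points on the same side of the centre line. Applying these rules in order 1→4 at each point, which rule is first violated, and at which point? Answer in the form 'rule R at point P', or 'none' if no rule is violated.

rule 2 at point 12

Zone of each point (C = within 1σ̂, B = 1σ̂–2σ̂, A = 2σ̂–3σ̂, * = beyond 3σ̂; sign = side of CL): 1:+C, 2:+C, 3:+C, 4:+B, 5:-C, 6:-C, 7:+B, 8:+C, 9:-C, 10:-B, 11:-A, 12:-A, 13:+B, 14:+C
Rule 2 (two of three consecutive points beyond the same 2σ limit) is satisfied at point 12.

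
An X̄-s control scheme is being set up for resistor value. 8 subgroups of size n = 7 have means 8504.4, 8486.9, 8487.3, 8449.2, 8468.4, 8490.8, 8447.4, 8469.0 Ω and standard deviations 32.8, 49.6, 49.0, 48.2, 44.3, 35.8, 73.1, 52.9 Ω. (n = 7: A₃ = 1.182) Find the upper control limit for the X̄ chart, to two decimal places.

8532.41

X̄̄ = (8504.4 + 8486.9 + 8487.3 + 8449.2 + 8468.4 + 8490.8 + 8447.4 + 8469.0) / 8 = 8475.4250
s̄ = (32.8 + 49.6 + 49.0 + 48.2 + 44.3 + 35.8 + 73.1 + 52.9) / 8 = 48.2125
UCL = X̄̄ + A₃·s̄ = 8475.4250 + 1.182 × 48.2125 = 8532.4122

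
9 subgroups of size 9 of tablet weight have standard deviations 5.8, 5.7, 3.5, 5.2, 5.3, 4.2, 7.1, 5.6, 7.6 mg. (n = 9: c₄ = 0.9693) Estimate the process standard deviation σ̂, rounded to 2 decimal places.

5.73

s̄ = (5.8 + 5.7 + 3.5 + 5.2 + 5.3 + 4.2 + 7.1 + 5.6 + 7.6) / 9 = 5.5556
σ̂ = s̄ / c₄ = 5.5556 / 0.9693 = 5.7315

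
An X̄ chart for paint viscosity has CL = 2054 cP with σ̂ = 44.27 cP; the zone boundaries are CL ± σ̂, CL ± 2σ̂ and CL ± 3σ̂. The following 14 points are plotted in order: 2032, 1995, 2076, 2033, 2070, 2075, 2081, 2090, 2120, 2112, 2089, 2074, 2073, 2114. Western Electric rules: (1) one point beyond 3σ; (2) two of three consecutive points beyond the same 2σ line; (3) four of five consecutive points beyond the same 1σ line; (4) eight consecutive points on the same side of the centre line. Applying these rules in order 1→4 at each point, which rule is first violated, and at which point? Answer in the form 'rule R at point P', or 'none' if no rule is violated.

rule 4 at point 12

Zone of each point (C = within 1σ̂, B = 1σ̂–2σ̂, A = 2σ̂–3σ̂, * = beyond 3σ̂; sign = side of CL): 1:-C, 2:-B, 3:+C, 4:-C, 5:+C, 6:+C, 7:+C, 8:+C, 9:+B, 10:+B, 11:+C, 12:+C, 13:+C, 14:+B
Rule 4 (eight consecutive points on the same side of the centre line) is satisfied at point 12.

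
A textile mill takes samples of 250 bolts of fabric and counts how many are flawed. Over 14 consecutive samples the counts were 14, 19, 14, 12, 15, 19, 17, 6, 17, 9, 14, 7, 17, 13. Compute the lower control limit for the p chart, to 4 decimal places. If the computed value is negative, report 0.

0.0118

p̄ = Σdᵢ / (k·n) = 193 / (14 × 250) = 0.05514
LCL = p̄ − 3·√(p̄(1−p̄)/n) = 0.05514 − 3 × 0.01444 = 0.01183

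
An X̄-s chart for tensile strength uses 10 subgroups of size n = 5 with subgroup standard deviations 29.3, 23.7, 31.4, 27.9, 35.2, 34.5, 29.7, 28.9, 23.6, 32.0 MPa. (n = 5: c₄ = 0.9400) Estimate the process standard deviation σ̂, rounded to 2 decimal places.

s̄ = (29.3 + 23.7 + 31.4 + 27.9 + 35.2 + 34.5 + 29.7 + 28.9 + 23.6 + 32.0) / 10 = 29.6200
σ̂ = s̄ / c₄ = 29.6200 / 0.9400 = 31.5106

31.51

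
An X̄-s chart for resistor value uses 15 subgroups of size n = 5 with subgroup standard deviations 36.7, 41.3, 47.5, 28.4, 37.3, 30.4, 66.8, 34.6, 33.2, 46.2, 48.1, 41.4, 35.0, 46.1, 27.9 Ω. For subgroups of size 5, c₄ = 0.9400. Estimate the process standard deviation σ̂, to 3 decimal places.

42.617

s̄ = (36.7 + 41.3 + 47.5 + 28.4 + 37.3 + 30.4 + 66.8 + 34.6 + 33.2 + 46.2 + 48.1 + 41.4 + 35.0 + 46.1 + 27.9) / 15 = 40.0600
σ̂ = s̄ / c₄ = 40.0600 / 0.9400 = 42.6170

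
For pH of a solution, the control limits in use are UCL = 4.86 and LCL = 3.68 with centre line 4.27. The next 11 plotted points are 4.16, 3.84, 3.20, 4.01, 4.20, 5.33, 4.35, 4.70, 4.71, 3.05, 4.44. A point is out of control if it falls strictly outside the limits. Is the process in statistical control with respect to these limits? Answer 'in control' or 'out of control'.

Compare each point to [3.68, 4.86]: sample 3 = 3.20 < LCL; sample 6 = 5.33 > UCL; sample 10 = 3.05 < LCL.

out of control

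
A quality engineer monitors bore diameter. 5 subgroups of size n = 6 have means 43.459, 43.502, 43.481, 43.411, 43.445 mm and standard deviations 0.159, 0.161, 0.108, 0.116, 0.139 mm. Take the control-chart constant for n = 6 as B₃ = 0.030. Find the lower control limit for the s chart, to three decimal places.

s̄ = (0.159 + 0.161 + 0.108 + 0.116 + 0.139) / 5 = 0.1366
LCL_s = B₃·s̄ = 0.030 × 0.1366 = 0.0041

0.004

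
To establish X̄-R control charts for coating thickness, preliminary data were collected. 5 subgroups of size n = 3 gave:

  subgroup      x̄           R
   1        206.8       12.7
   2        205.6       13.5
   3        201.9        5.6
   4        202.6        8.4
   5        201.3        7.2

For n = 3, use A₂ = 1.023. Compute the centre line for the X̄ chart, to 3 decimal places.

203.640

X̄̄ = (206.8 + 205.6 + 201.9 + 202.6 + 201.3) / 5 = 1018.2000 / 5 = 203.6400
CL = X̄̄ = 203.6400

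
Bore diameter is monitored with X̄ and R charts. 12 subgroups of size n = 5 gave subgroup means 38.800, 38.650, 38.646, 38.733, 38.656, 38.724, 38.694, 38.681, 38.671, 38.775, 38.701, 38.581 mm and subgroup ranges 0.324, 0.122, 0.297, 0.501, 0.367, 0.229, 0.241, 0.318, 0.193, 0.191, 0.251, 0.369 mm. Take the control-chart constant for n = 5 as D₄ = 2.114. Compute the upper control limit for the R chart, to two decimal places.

R̄ = (0.324 + 0.122 + 0.297 + 0.501 + 0.367 + 0.229 + 0.241 + 0.318 + 0.193 + 0.191 + 0.251 + 0.369) / 12 = 3.4030 / 12 = 0.2836
UCL_R = D₄·R̄ = 2.114 × 0.2836 = 0.5995

0.60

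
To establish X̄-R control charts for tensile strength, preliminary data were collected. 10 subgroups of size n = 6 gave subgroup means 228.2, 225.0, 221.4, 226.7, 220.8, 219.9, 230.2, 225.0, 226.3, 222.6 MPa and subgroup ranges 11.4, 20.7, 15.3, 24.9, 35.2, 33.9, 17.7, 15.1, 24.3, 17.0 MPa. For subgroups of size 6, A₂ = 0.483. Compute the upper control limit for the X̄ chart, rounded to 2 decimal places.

X̄̄ = (228.2 + 225.0 + 221.4 + 226.7 + 220.8 + 219.9 + 230.2 + 225.0 + 226.3 + 222.6) / 10 = 2246.1000 / 10 = 224.6100
R̄ = (11.4 + 20.7 + 15.3 + 24.9 + 35.2 + 33.9 + 17.7 + 15.1 + 24.3 + 17.0) / 10 = 215.5000 / 10 = 21.5500
UCL = X̄̄ + A₂·R̄ = 224.6100 + 0.483 × 21.5500 = 235.0186

235.02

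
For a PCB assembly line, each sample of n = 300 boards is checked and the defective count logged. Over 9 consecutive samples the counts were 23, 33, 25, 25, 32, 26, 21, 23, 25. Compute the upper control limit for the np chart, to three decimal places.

p̄ = Σdᵢ / (k·n) = 233 / (9 × 300) = 0.08630
UCL = np̄ + 3·√(np̄(1−p̄)) = 25.8889 + 3 × √(25.8889×0.91370) = 25.8889 + 3 × 4.8636 = 40.4797

40.480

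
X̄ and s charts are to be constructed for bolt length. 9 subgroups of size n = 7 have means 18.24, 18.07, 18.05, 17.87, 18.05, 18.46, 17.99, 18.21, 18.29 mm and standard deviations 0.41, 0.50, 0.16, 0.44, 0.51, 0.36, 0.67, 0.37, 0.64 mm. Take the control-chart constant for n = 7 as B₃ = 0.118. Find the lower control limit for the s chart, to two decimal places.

0.05

s̄ = (0.41 + 0.50 + 0.16 + 0.44 + 0.51 + 0.36 + 0.67 + 0.37 + 0.64) / 9 = 0.4511
LCL_s = B₃·s̄ = 0.118 × 0.4511 = 0.0532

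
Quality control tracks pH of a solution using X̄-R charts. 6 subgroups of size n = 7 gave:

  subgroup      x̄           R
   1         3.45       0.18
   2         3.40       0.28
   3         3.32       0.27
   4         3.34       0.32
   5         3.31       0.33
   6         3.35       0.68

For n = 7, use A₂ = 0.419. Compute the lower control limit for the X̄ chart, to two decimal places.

3.22

X̄̄ = (3.45 + 3.40 + 3.32 + 3.34 + 3.31 + 3.35) / 6 = 20.1700 / 6 = 3.3617
R̄ = (0.18 + 0.28 + 0.27 + 0.32 + 0.33 + 0.68) / 6 = 2.0600 / 6 = 0.3433
LCL = X̄̄ − A₂·R̄ = 3.3617 − 0.419 × 0.3433 = 3.2178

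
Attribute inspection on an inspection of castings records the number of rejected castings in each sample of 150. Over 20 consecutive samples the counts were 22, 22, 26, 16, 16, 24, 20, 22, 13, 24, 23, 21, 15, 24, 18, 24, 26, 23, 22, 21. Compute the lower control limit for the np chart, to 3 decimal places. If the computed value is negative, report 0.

p̄ = Σdᵢ / (k·n) = 422 / (20 × 150) = 0.14067
LCL = np̄ − 3·√(np̄(1−p̄)) = 21.1000 − 3 × 4.2582 = 8.3255

8.326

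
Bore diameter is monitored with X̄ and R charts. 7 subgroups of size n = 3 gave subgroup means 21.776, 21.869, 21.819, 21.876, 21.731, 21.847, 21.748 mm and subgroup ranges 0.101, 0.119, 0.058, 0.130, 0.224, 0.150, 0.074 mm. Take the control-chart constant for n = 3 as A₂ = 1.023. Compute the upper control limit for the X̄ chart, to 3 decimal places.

X̄̄ = (21.776 + 21.869 + 21.819 + 21.876 + 21.731 + 21.847 + 21.748) / 7 = 152.6660 / 7 = 21.8094
R̄ = (0.101 + 0.119 + 0.058 + 0.130 + 0.224 + 0.150 + 0.074) / 7 = 0.8560 / 7 = 0.1223
UCL = X̄̄ + A₂·R̄ = 21.8094 + 1.023 × 0.1223 = 21.9345

21.935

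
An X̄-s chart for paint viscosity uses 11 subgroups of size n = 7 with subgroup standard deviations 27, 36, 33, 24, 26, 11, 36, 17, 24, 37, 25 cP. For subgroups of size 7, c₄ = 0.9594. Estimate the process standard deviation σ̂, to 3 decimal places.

s̄ = (27 + 36 + 33 + 24 + 26 + 11 + 36 + 17 + 24 + 37 + 25) / 11 = 26.9091
σ̂ = s̄ / c₄ = 26.9091 / 0.9594 = 28.0478

28.048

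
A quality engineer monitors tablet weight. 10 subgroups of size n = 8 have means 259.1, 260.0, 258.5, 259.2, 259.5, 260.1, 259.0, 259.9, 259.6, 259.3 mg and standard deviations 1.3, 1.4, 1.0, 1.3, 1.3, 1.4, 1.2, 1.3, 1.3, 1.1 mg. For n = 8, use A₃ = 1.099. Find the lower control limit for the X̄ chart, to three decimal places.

258.035

X̄̄ = (259.1 + 260.0 + 258.5 + 259.2 + 259.5 + 260.1 + 259.0 + 259.9 + 259.6 + 259.3) / 10 = 259.4200
s̄ = (1.3 + 1.4 + 1.0 + 1.3 + 1.3 + 1.4 + 1.2 + 1.3 + 1.3 + 1.1) / 10 = 1.2600
LCL = X̄̄ − A₃·s̄ = 259.4200 − 1.099 × 1.2600 = 258.0353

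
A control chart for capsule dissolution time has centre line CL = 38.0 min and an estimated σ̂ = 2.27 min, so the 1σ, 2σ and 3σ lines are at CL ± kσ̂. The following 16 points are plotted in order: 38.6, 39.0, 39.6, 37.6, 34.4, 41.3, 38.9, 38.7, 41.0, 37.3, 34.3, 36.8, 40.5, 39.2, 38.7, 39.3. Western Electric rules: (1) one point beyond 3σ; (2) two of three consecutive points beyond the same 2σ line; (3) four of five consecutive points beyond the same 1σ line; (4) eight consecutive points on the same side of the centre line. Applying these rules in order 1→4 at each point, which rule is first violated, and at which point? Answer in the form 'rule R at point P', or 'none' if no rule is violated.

Zone of each point (C = within 1σ̂, B = 1σ̂–2σ̂, A = 2σ̂–3σ̂, * = beyond 3σ̂; sign = side of CL): 1:+C, 2:+C, 3:+C, 4:-C, 5:-B, 6:+B, 7:+C, 8:+C, 9:+B, 10:-C, 11:-B, 12:-C, 13:+B, 14:+C, 15:+C, 16:+C
No rule fires across all 16 points.

none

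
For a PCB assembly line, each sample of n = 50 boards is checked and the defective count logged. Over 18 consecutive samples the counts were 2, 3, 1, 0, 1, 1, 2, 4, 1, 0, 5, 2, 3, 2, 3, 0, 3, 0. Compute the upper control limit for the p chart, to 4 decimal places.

p̄ = Σdᵢ / (k·n) = 33 / (18 × 50) = 0.03667
UCL = p̄ + 3·√(p̄(1−p̄)/n) = 0.03667 + 3 × √(0.03667×0.96333/50) = 0.03667 + 3 × 0.02658 = 0.11640

0.1164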